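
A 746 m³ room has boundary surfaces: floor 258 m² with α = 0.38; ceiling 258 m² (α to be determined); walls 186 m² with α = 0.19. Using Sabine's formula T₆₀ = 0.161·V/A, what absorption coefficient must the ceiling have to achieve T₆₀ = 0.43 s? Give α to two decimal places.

0.57

A = 0.161·V/T₆₀ = 0.161·746/0.43 = 279.32 m² sabins.
Absorption from the other surfaces = 258·0.38 + 186·0.19 = 133.38 m², so the ceiling must supply 145.94 m² over 258 m².
α = 145.94/258 = 0.566.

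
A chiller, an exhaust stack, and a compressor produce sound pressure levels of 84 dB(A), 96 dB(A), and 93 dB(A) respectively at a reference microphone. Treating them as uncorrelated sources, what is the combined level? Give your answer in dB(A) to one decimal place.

97.9 dB(A)

Incoherent sources combine by intensity addition: L_total = 10·log₁₀(Σ 10^(L_i/10)).
Σ 10^(L/10) = 10^(84/10) + 10^(96/10) + 10^(93/10) = 6.228e+09.
L_total = 10·log₁₀(6.228e+09) = 97.94 dB(A).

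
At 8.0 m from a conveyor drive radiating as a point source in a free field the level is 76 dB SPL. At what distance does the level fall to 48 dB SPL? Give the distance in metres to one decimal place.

The 28.0 dB drop corresponds to a distance ratio of 10^(28.0/20) for a point source.
r₂ = 8.0·10^((76−48)/20) = 8.0·10^(28.0/20) = 200.95 m.

201.0 m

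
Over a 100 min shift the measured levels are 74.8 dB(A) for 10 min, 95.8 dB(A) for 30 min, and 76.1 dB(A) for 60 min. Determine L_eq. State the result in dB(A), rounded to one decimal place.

90.7 dB(A)

Weight each interval's intensity by its duration and average over T = 100 min:
Σ tᵢ·10^(Lᵢ/10) = 10·10^(74.8/10) + 30·10^(95.8/10) + 60·10^(76.1/10) = 1.168e+11.
L_eq = 10·log₁₀(1.168e+11/100) = 90.67 dB(A).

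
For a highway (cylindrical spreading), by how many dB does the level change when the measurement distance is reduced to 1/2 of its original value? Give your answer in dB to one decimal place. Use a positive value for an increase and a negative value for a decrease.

With cylindrical spreading the level changes by −10·log₁₀(r₂/r₁).
ΔL = −10·log₁₀(0.5) = +3.01 dB.

+3.0 dB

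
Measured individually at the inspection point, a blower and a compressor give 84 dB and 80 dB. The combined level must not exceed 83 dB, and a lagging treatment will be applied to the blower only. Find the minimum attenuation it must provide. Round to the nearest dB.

4 dB

Fixed contribution from the other source: Σ 10^(L/10) = 10^(80/10) = 1.000e+08 (80.00 dB).
To meet 83 dB overall, the treated blower may contribute at most 10^(83/10) − 1.000e+08 = 9.953e+07, i.e. 79.98 dB.
Required insertion loss = 84 − 79.98 = 4.02 dB.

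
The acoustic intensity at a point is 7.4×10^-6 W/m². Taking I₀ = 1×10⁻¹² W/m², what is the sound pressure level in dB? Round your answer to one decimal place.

68.7 dB

L = 10·log₁₀(I/I₀) = 10·log₁₀(7.4×10^-6/10⁻¹²) = 10·log₁₀(7.4×10^6).
L = 10·(0.8692 + 6) = 68.69 dB.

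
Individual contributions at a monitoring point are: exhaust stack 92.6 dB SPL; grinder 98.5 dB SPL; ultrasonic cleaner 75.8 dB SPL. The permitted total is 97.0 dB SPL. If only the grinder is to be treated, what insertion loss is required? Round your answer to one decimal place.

3.5 dB

Fixed contribution from the other sources: Σ 10^(L/10) = 10^(92.6/10) + 10^(75.8/10) = 1.858e+09 (92.69 dB SPL).
The limit corresponds to 10^(97.0/10) = 5.012e+09; subtracting the fixed part leaves 3.154e+09 for the grinder, i.e. 94.99 dB SPL.
So the grinder must be reduced from 98.5 to 94.99 dB SPL: IL = 3.51 dB.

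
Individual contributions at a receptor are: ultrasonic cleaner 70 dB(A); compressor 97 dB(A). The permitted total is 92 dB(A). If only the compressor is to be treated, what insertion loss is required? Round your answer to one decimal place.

Fixed contribution from the other source: Σ 10^(L/10) = 10^(70/10) = 1.000e+07 (70.00 dB(A)).
To meet 92 dB(A) overall, the treated compressor may contribute at most 10^(92/10) − 1.000e+07 = 1.575e+09, i.e. 91.97 dB(A).
Required insertion loss = 97 − 91.97 = 5.03 dB.

5.0 dB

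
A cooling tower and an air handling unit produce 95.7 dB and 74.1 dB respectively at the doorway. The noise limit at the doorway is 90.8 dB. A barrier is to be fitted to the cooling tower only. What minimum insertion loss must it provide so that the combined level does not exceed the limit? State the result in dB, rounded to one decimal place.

The untreated sources together contribute 10^(74.1/10) = 2.570e+07, i.e. 74.10 dB.
The limit corresponds to 10^(90.8/10) = 1.202e+09; subtracting the fixed part leaves 1.177e+09 for the cooling tower, i.e. 90.71 dB.
Required insertion loss = 95.7 − 90.71 = 4.99 dB.

5.0 dB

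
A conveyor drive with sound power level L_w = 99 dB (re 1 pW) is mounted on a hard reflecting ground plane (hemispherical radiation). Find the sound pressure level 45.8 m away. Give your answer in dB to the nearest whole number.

Free-field hemispherical radiation: L_p = L_w − 10·log₁₀(2π·r²), r = 45.8 m.
2π·r² = 1.318e+04 m², 10·log₁₀ of that is 41.199 dB.
L_p = 99 − 41.199 = 57.80 dB.

58 dB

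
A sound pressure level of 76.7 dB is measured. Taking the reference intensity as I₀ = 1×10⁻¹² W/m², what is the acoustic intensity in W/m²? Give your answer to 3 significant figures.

4.68e-05 W/m²

I = I₀·10^(L/10) = 10⁻¹² × 10^(76.7/10) = 10^(-4.330).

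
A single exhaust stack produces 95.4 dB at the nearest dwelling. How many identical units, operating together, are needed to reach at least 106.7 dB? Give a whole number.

Need L₁ + 10·log₁₀ N ≥ 106.7, i.e. log₁₀ N ≥ 1.13.
N ≥ 10^(11.3/10) = 13.490, so N = 14.

14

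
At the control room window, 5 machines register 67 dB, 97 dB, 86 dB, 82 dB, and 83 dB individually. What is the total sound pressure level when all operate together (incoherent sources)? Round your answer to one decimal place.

97.6 dB

Incoherent sources combine by intensity addition: L_total = 10·log₁₀(Σ 10^(L_i/10)).
Σ 10^(L/10) = 10^(67/10) + 10^(97/10) + 10^(86/10) + 10^(82/10) + 10^(83/10) = 5.773e+09.
L_total = 10·log₁₀(5.773e+09) = 97.61 dB.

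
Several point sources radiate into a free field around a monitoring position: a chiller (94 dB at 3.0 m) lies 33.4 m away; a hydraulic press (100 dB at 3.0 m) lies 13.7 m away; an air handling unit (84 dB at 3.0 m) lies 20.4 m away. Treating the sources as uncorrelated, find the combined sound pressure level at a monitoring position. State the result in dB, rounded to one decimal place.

Apply inverse-square spreading to bring every level to the receiver, then sum 10^(L/10).
chiller: 94 − 20·log₁₀(33.4/3.0) = 94 − 20.93 = 73.07 dB.
hydraulic press: 100 − 20·log₁₀(13.7/3.0) = 100 − 13.19 = 86.81 dB.
air handling unit: 84 − 20·log₁₀(20.4/3.0) = 84 − 16.65 = 67.35 dB.
Σ 10^(L/10) = 5.052e+08 → L_total = 10·log₁₀(5.052e+08) = 87.03 dB.

87.0 dB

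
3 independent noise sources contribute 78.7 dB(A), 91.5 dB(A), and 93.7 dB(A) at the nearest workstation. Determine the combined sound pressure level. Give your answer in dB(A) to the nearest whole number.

96 dB(A)

For uncorrelated sources the intensities add, so convert each level to linear form, sum, and take 10·log₁₀ of the total.
Σ 10^(L/10) = 10^(78.7/10) + 10^(91.5/10) + 10^(93.7/10) = 3.831e+09.
L_total = 10·log₁₀(3.831e+09) = 95.83 dB(A).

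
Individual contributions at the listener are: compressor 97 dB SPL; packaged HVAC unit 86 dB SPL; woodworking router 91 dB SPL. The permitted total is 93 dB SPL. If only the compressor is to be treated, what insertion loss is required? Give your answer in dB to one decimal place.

Fixed contribution from the other sources: Σ 10^(L/10) = 10^(86/10) + 10^(91/10) = 1.657e+09 (92.19 dB SPL).
The limit corresponds to 10^(93/10) = 1.995e+09; subtracting the fixed part leaves 3.382e+08 for the compressor, i.e. 85.29 dB SPL.
Required insertion loss = 97 − 85.29 = 11.71 dB.

11.7 dB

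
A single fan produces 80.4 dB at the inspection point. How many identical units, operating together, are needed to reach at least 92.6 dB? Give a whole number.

N identical sources give L₁ + 10·log₁₀ N, so require 10·log₁₀ N ≥ 92.6 − 80.4 = 12.2 dB.
N ≥ 10^(12.2/10) = 16.596, so N = 17.

17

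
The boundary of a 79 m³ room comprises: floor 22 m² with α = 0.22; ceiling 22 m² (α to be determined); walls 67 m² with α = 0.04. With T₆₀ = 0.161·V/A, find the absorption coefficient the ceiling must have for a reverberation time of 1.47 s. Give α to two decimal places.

From T₆₀ = 0.161·V/A, the target T₆₀ = 1.47 s needs A = 0.161·79/1.47 = 8.65 m².
Absorption from the other surfaces = 22·0.22 + 67·0.04 = 7.52 m², so the ceiling must supply 1.13 m² over 22 m².
α = 1.13/22 = 0.051.

0.05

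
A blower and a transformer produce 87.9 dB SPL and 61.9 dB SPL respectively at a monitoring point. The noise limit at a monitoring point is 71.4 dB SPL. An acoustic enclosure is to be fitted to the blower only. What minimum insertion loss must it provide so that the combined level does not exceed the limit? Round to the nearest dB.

17 dB

Fixed contribution from the other source: Σ 10^(L/10) = 10^(61.9/10) = 1.549e+06 (61.90 dB SPL).
The limit corresponds to 10^(71.4/10) = 1.380e+07; subtracting the fixed part leaves 1.226e+07 for the blower, i.e. 70.88 dB SPL.
Required insertion loss = 87.9 − 70.88 = 17.02 dB.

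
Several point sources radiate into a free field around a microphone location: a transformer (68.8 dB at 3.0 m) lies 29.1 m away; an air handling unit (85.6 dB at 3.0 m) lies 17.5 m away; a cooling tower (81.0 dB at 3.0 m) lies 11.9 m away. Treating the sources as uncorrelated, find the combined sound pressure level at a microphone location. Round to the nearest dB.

Propagate each source to the receiver with L = L_ref − 20·log₁₀(r/r_ref), then add intensities.
transformer: 68.8 − 20·log₁₀(29.1/3.0) = 68.8 − 19.74 = 49.06 dB.
air handling unit: 85.6 − 20·log₁₀(17.5/3.0) = 85.6 − 15.32 = 70.28 dB.
cooling tower: 81.0 − 20·log₁₀(11.9/3.0) = 81.0 − 11.97 = 69.03 dB.
Σ 10^(L/10) = 1.875e+07 → L_total = 10·log₁₀(1.875e+07) = 72.73 dB.

73 dB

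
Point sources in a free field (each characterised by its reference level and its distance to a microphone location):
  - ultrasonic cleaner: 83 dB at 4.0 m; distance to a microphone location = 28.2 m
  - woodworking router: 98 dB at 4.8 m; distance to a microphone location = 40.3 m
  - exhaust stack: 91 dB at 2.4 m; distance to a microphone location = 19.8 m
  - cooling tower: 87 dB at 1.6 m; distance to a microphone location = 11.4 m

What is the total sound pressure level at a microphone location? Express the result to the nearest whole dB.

First find each source's level at the receiver (point-source: −20·log₁₀(r/r_ref)), then combine on an intensity basis.
ultrasonic cleaner: 83 − 20·log₁₀(28.2/4.0) = 83 − 16.96 = 66.04 dB.
woodworking router: 98 − 20·log₁₀(40.3/4.8) = 98 − 18.48 = 79.52 dB.
exhaust stack: 91 − 20·log₁₀(19.8/2.4) = 91 − 18.33 = 72.67 dB.
cooling tower: 87 − 20·log₁₀(11.4/1.6) = 87 − 17.06 = 69.94 dB.
Σ 10^(L/10) = 1.219e+08 → L_total = 10·log₁₀(1.219e+08) = 80.86 dB.

81 dB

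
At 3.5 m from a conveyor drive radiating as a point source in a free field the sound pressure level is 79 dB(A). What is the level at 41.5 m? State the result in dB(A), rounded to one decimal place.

For a point source, L₂ = L₁ − 20·log₁₀(r₂/r₁).
L₂ = 79 − 20·log₁₀(41.5/3.5) = 79 − 21.480 = 57.52 dB(A).

57.5 dB(A)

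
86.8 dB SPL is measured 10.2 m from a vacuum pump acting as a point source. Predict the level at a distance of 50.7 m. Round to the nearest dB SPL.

Spherical spreading from a point source gives a 20·log₁₀(r₂/r₁) drop.
L₂ = 86.8 − 20·log₁₀(50.7/10.2) = 86.8 − 13.928 = 72.87 dB SPL.

73 dB SPL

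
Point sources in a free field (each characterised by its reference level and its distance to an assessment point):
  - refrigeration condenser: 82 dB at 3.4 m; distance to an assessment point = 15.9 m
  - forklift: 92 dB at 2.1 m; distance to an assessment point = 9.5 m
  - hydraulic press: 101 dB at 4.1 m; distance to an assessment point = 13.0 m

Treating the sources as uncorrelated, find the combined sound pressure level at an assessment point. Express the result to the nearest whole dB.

91 dB

Apply inverse-square spreading to bring every level to the receiver, then sum 10^(L/10).
refrigeration condenser: 82 − 20·log₁₀(15.9/3.4) = 82 − 13.40 = 68.60 dB.
forklift: 92 − 20·log₁₀(9.5/2.1) = 92 − 13.11 = 78.89 dB.
hydraulic press: 101 − 20·log₁₀(13.0/4.1) = 101 − 10.02 = 90.98 dB.
Σ 10^(L/10) = 1.337e+09 → L_total = 10·log₁₀(1.337e+09) = 91.26 dB.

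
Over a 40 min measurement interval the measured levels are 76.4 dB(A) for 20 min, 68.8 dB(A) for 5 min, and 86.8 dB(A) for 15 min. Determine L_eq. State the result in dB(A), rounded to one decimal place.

83.1 dB(A)

Weight each interval's intensity by its duration and average over T = 40 min:
Σ tᵢ·10^(Lᵢ/10) = 20·10^(76.4/10) + 5·10^(68.8/10) + 15·10^(86.8/10) = 8.090e+09.
L_eq = 10·log₁₀(8.090e+09/40) = 83.06 dB(A).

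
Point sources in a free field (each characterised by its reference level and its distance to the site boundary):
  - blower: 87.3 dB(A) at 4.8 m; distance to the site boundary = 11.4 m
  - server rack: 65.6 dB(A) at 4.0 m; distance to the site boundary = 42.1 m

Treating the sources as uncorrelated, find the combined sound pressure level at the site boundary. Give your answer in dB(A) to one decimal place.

Propagate each source to the receiver with L = L_ref − 20·log₁₀(r/r_ref), then add intensities.
blower: 87.3 − 20·log₁₀(11.4/4.8) = 87.3 − 7.51 = 79.79 dB(A).
server rack: 65.6 − 20·log₁₀(42.1/4.0) = 65.6 − 20.44 = 45.16 dB(A).
Σ 10^(L/10) = 9.524e+07 → L_total = 10·log₁₀(9.524e+07) = 79.79 dB(A).

79.8 dB(A)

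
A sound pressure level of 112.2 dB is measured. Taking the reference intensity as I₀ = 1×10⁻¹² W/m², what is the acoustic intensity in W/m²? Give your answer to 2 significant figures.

I = I₀·10^(L/10) = 10⁻¹² × 10^(112.2/10) = 10^(-0.780).

0.17 W/m²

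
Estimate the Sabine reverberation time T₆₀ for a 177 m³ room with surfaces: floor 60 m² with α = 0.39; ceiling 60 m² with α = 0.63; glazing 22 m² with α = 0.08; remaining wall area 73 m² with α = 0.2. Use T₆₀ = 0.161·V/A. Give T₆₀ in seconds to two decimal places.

0.37 s

A = Σ Sᵢαᵢ = 60·0.39 + 60·0.63 + 22·0.08 + 73·0.2 = 77.56 m².
T₆₀ = 0.161 × 177 / 77.56 = 0.367 s.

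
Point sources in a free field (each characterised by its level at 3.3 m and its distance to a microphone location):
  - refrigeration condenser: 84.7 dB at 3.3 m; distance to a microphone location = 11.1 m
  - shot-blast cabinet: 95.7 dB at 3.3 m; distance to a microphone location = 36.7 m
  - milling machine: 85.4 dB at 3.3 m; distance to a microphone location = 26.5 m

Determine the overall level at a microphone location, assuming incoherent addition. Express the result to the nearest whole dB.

First find each source's level at the receiver (point-source: −20·log₁₀(r/r_ref)), then combine on an intensity basis.
refrigeration condenser: 84.7 − 20·log₁₀(11.1/3.3) = 84.7 − 10.54 = 74.16 dB.
shot-blast cabinet: 95.7 − 20·log₁₀(36.7/3.3) = 95.7 − 20.92 = 74.78 dB.
milling machine: 85.4 − 20·log₁₀(26.5/3.3) = 85.4 − 18.09 = 67.31 dB.
Σ 10^(L/10) = 6.150e+07 → L_total = 10·log₁₀(6.150e+07) = 77.89 dB.

78 dB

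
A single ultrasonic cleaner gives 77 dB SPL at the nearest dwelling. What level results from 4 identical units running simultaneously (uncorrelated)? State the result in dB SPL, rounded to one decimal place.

83.0 dB SPL

L_total = L₁ + 10·log₁₀ N for N identical incoherent sources.
L_total = 77 + 10·log₁₀(4) = 77 + 6.021 = 83.02 dB SPL.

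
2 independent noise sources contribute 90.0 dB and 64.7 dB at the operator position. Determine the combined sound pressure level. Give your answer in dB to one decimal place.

For uncorrelated sources the intensities add, so convert each level to linear form, sum, and take 10·log₁₀ of the total.
Σ 10^(L/10) = 10^(90.0/10) + 10^(64.7/10) = 1.003e+09.
L_total = 10·log₁₀(1.003e+09) = 90.01 dB.

90.0 dB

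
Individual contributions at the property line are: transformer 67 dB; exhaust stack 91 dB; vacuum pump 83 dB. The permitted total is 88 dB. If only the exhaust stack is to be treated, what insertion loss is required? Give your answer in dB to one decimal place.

4.7 dB

The untreated sources together contribute 10^(67/10) + 10^(83/10) = 2.045e+08, i.e. 83.11 dB.
To meet 88 dB overall, the treated exhaust stack may contribute at most 10^(88/10) − 2.045e+08 = 4.264e+08, i.e. 86.30 dB.
Required insertion loss = 91 − 86.30 = 4.70 dB.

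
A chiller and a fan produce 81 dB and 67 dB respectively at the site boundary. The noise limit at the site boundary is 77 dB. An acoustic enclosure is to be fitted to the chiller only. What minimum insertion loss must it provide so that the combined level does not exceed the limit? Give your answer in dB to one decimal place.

4.5 dB

Fixed contribution from the other source: Σ 10^(L/10) = 10^(67/10) = 5.012e+06 (67.00 dB).
To meet 77 dB overall, the treated chiller may contribute at most 10^(77/10) − 5.012e+06 = 4.511e+07, i.e. 76.54 dB.
Required insertion loss = 81 − 76.54 = 4.46 dB.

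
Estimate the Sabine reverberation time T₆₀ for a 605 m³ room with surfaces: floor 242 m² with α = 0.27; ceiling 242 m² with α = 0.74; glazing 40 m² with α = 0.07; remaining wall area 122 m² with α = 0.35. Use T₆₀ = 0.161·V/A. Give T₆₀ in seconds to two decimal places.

Summing Sᵢαᵢ: 242·0.27 + 242·0.74 + 40·0.07 + 122·0.35 = 289.92 m².
T₆₀ = 0.161·V/A = 0.161·605/289.92 = 0.336 s.

0.34 s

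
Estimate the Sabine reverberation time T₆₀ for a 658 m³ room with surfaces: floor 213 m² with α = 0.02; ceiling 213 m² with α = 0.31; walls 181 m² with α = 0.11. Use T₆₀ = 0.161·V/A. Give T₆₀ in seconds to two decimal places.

Total absorption A = 213·0.02 + 213·0.31 + 181·0.11 = 90.20 m² sabins.
T₆₀ = 0.161·V/A = 0.161·658/90.20 = 1.174 s.

1.17 s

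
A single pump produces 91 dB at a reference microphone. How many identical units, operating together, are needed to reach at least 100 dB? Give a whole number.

Need L₁ + 10·log₁₀ N ≥ 100, i.e. log₁₀ N ≥ 0.90.
N ≥ 10^(9.0/10) = 7.943, so N = 8.

8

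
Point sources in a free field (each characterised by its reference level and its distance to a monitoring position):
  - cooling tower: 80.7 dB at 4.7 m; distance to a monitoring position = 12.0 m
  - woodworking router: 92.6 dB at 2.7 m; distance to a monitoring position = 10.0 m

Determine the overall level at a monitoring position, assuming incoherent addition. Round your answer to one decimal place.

First find each source's level at the receiver (point-source: −20·log₁₀(r/r_ref)), then combine on an intensity basis.
cooling tower: 80.7 − 20·log₁₀(12.0/4.7) = 80.7 − 8.14 = 72.56 dB.
woodworking router: 92.6 − 20·log₁₀(10.0/2.7) = 92.6 − 11.37 = 81.23 dB.
Σ 10^(L/10) = 1.507e+08 → L_total = 10·log₁₀(1.507e+08) = 81.78 dB.

81.8 dB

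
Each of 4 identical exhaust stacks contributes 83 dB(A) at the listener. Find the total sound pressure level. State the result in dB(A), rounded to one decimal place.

L_total = L₁ + 10·log₁₀ N for N identical incoherent sources.
L_total = 83 + 10·log₁₀(4) = 83 + 6.021 = 89.02 dB(A).

89.0 dB(A)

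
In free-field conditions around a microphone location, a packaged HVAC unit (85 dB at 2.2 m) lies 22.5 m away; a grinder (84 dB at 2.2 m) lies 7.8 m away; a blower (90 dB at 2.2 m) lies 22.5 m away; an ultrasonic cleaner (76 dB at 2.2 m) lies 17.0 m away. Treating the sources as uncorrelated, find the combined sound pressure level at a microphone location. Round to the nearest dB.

75 dB

Propagate each source to the receiver with L = L_ref − 20·log₁₀(r/r_ref), then add intensities.
packaged HVAC unit: 85 − 20·log₁₀(22.5/2.2) = 85 − 20.20 = 64.80 dB.
grinder: 84 − 20·log₁₀(7.8/2.2) = 84 − 10.99 = 73.01 dB.
blower: 90 − 20·log₁₀(22.5/2.2) = 90 − 20.20 = 69.80 dB.
ultrasonic cleaner: 76 − 20·log₁₀(17.0/2.2) = 76 − 17.76 = 58.24 dB.
Σ 10^(L/10) = 3.323e+07 → L_total = 10·log₁₀(3.323e+07) = 75.22 dB.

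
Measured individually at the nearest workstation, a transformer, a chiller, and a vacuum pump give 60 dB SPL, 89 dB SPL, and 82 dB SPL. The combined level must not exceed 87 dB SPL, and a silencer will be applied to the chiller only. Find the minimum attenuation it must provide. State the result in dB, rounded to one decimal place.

Fixed contribution from the other sources: Σ 10^(L/10) = 10^(60/10) + 10^(82/10) = 1.595e+08 (82.03 dB SPL).
The limit corresponds to 10^(87/10) = 5.012e+08; subtracting the fixed part leaves 3.417e+08 for the chiller, i.e. 85.34 dB SPL.
Required insertion loss = 89 − 85.34 = 3.66 dB.

3.7 dB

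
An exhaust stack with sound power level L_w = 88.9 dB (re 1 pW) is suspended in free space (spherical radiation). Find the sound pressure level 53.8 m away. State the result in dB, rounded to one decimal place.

Free-field spherical radiation: L_p = L_w − 10·log₁₀(4π·r²), r = 53.8 m.
4π·r² = 3.637e+04 m², 10·log₁₀ of that is 45.608 dB.
L_p = 88.9 − 45.608 = 43.29 dB.

43.3 dB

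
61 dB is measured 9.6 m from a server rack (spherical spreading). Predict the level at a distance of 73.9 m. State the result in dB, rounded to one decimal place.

43.3 dB

Spherical spreading from a point source gives a 20·log₁₀(r₂/r₁) drop.
L₂ = 61 − 20·log₁₀(73.9/9.6) = 61 − 17.727 = 43.27 dB.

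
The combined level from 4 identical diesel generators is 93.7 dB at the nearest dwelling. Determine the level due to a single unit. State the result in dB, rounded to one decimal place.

87.7 dB

For N identical incoherent sources L_total = L₁ + 10·log₁₀ N, so L₁ = 93.7 − 10·log₁₀(4) = 93.7 − 6.021.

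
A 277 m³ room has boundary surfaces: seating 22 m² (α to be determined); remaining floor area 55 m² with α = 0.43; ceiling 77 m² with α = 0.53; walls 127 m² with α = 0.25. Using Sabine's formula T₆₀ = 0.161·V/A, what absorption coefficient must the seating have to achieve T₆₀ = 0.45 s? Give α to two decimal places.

A = 0.161·V/T₆₀ = 0.161·277/0.45 = 99.10 m² sabins.
Absorption from the other surfaces = 55·0.43 + 77·0.53 + 127·0.25 = 96.21 m², so the seating must supply 2.89 m² over 22 m².
α = 2.89/22 = 0.132.

0.13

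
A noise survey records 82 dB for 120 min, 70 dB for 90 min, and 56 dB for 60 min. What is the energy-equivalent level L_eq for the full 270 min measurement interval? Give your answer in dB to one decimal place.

The energy average is taken in the linear domain: L_eq = 10·log₁₀[(Σ tᵢ·10^(Lᵢ/10))/T], T = 270 min.
Σ tᵢ·10^(Lᵢ/10) = 120·10^(82/10) + 90·10^(70/10) + 60·10^(56/10) = 1.994e+10.
L_eq = 10·log₁₀(1.994e+10/270) = 78.68 dB.

78.7 dB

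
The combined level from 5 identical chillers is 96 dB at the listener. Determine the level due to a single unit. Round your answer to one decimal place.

89.0 dB

5 equal contributions raise the level by 10·log₁₀ 5 = 6.990 dB, so each unit alone gives 96 − 6.990.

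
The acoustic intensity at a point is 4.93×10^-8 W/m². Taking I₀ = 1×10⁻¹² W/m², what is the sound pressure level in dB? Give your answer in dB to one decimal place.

I/I₀ = 4.93×10^-8/10⁻¹² = 4.93×10^4, and L = 10·log₁₀(I/I₀).
L = 10·(0.6928 + 4) = 46.93 dB.

46.9 dB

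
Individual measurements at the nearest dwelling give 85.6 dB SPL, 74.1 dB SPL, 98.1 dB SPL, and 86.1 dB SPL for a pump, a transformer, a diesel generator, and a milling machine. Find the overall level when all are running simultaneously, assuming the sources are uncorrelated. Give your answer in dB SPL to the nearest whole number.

For uncorrelated sources the intensities add, so convert each level to linear form, sum, and take 10·log₁₀ of the total.
Σ 10^(L/10) = 10^(85.6/10) + 10^(74.1/10) + 10^(98.1/10) + 10^(86.1/10) = 7.253e+09.
L_total = 10·log₁₀(7.253e+09) = 98.60 dB SPL.

99 dB SPL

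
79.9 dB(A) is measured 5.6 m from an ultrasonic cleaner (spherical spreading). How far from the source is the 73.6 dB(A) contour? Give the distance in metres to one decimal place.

11.6 m

The 6.3 dB drop corresponds to a distance ratio of 10^(6.3/20) for a point source.
r₂ = 5.6·10^((79.9−73.6)/20) = 5.6·10^(6.3/20) = 11.57 m.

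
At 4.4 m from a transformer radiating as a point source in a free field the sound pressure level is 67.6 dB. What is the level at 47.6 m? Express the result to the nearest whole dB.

Point-source attenuation: ΔL = 20·log₁₀(r₂/r₁) = 20·log₁₀(47.6/4.4) = 20.683 dB.
L₂ = 67.6 − 20·log₁₀(47.6/4.4) = 67.6 − 20.683 = 46.92 dB.

47 dB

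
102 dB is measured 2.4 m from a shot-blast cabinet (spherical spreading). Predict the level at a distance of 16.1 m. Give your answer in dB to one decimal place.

For a point source, L₂ = L₁ − 20·log₁₀(r₂/r₁).
L₂ = 102 − 20·log₁₀(16.1/2.4) = 102 − 16.532 = 85.47 dB.

85.5 dB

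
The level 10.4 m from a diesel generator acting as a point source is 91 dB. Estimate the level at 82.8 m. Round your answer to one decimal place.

Point-source attenuation: ΔL = 20·log₁₀(r₂/r₁) = 20·log₁₀(82.8/10.4) = 18.020 dB.
L₂ = 91 − 20·log₁₀(82.8/10.4) = 91 − 18.020 = 72.98 dB.

73.0 dB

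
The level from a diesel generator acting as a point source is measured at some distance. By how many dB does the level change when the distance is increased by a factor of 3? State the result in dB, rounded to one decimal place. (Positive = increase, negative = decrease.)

-9.5 dB

A point source loses 6 dB per doubling of distance; generally ΔL = −20·log₁₀(r₂/r₁).
ΔL = −20·log₁₀(3) = -9.54 dB.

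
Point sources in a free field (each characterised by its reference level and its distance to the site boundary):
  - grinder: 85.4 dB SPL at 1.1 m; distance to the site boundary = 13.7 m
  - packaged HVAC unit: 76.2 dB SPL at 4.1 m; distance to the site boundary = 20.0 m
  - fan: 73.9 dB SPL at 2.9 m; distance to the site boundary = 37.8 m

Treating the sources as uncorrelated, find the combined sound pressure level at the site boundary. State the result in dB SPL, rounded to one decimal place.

Apply inverse-square spreading to bring every level to the receiver, then sum 10^(L/10).
grinder: 85.4 − 20·log₁₀(13.7/1.1) = 85.4 − 21.91 = 63.49 dB SPL.
packaged HVAC unit: 76.2 − 20·log₁₀(20.0/4.1) = 76.2 − 13.76 = 62.44 dB SPL.
fan: 73.9 − 20·log₁₀(37.8/2.9) = 73.9 − 22.30 = 51.60 dB SPL.
Σ 10^(L/10) = 4.132e+06 → L_total = 10·log₁₀(4.132e+06) = 66.16 dB SPL.

66.2 dB SPL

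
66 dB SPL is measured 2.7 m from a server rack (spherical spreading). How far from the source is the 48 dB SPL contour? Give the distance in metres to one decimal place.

The 18.0 dB drop corresponds to a distance ratio of 10^(18.0/20) for a point source.
r₂ = 2.7·10^((66−48)/20) = 2.7·10^(18.0/20) = 21.45 m.

21.4 m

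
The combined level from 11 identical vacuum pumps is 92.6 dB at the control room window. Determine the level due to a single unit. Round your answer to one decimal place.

82.2 dB

11 equal contributions raise the level by 10·log₁₀ 11 = 10.414 dB, so each unit alone gives 92.6 − 10.414.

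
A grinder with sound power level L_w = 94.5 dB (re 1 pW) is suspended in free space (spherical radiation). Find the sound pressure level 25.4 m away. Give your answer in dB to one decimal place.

55.4 dB

L_p = L_w − 10·log₁₀(4π·r²) with r = 25.4 m.
4π·r² = 8107 m², 10·log₁₀ of that is 39.089 dB.
L_p = 94.5 − 39.089 = 55.41 dB.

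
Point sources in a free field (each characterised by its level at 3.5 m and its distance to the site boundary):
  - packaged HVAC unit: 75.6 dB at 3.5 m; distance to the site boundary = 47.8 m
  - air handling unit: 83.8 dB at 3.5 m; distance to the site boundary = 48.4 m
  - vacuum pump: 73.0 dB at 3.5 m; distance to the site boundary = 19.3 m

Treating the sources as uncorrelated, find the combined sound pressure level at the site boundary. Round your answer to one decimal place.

63.2 dB

Apply inverse-square spreading to bring every level to the receiver, then sum 10^(L/10).
packaged HVAC unit: 75.6 − 20·log₁₀(47.8/3.5) = 75.6 − 22.71 = 52.89 dB.
air handling unit: 83.8 − 20·log₁₀(48.4/3.5) = 83.8 − 22.82 = 60.98 dB.
vacuum pump: 73.0 − 20·log₁₀(19.3/3.5) = 73.0 − 14.83 = 58.17 dB.
Σ 10^(L/10) = 2.105e+06 → L_total = 10·log₁₀(2.105e+06) = 63.23 dB.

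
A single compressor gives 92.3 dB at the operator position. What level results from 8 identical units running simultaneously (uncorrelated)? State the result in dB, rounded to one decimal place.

101.3 dB

With 8 equal, uncorrelated contributions the intensity is 8× that of one unit, giving a rise of 10·log₁₀ 8.
L_total = 92.3 + 10·log₁₀(8) = 92.3 + 9.031 = 101.33 dB.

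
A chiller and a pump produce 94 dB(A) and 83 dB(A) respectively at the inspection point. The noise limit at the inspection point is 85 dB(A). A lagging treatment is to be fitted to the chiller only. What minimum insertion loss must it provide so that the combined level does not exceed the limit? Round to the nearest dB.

13 dB

Fixed contribution from the other source: Σ 10^(L/10) = 10^(83/10) = 1.995e+08 (83.00 dB(A)).
To meet 85 dB(A) overall, the treated chiller may contribute at most 10^(85/10) − 1.995e+08 = 1.167e+08, i.e. 80.67 dB(A).
So the chiller must be reduced from 94 to 80.67 dB(A): IL = 13.33 dB.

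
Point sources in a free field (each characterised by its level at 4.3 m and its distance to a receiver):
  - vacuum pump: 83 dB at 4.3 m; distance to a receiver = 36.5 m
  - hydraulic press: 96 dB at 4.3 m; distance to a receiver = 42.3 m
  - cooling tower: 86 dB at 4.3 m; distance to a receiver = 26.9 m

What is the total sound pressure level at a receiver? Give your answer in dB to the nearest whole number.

Apply inverse-square spreading to bring every level to the receiver, then sum 10^(L/10).
vacuum pump: 83 − 20·log₁₀(36.5/4.3) = 83 − 18.58 = 64.42 dB.
hydraulic press: 96 − 20·log₁₀(42.3/4.3) = 96 − 19.86 = 76.14 dB.
cooling tower: 86 − 20·log₁₀(26.9/4.3) = 86 − 15.93 = 70.07 dB.
Σ 10^(L/10) = 5.408e+07 → L_total = 10·log₁₀(5.408e+07) = 77.33 dB.

77 dB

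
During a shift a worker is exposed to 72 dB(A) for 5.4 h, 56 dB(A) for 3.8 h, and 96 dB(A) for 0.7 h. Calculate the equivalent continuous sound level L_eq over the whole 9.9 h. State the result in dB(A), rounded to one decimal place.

84.6 dB(A)

The energy average is taken in the linear domain: L_eq = 10·log₁₀[(Σ tᵢ·10^(Lᵢ/10))/T], T = 9.9 h.
Σ tᵢ·10^(Lᵢ/10) = 5.4·10^(72/10) + 3.8·10^(56/10) + 0.7·10^(96/10) = 2.874e+09.
L_eq = 10·log₁₀(2.874e+09/9.9) = 84.63 dB(A).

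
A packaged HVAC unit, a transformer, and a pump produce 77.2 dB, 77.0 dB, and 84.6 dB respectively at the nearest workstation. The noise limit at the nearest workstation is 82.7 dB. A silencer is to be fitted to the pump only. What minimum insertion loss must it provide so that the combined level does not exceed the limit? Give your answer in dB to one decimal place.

Everything except the pump sums to 10^(77.2/10) + 10^(77.0/10) = 1.026e+08 in linear terms, 80.11 dB.
The limit corresponds to 10^(82.7/10) = 1.862e+08; subtracting the fixed part leaves 8.361e+07 for the pump, i.e. 79.22 dB.
Required insertion loss = 84.6 − 79.22 = 5.38 dB.

5.4 dB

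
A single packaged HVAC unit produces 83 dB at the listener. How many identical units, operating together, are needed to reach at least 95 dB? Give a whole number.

16

Need L₁ + 10·log₁₀ N ≥ 95, i.e. log₁₀ N ≥ 1.20.
N ≥ 10^(12.0/10) = 15.849, so N = 16.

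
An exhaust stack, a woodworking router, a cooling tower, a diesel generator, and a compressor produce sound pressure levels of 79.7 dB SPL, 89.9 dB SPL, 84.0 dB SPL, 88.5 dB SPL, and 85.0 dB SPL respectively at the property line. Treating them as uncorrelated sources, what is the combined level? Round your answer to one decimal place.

93.7 dB SPL

Incoherent sources combine by intensity addition: L_total = 10·log₁₀(Σ 10^(L_i/10)).
Σ 10^(L/10) = 10^(79.7/10) + 10^(89.9/10) + 10^(84.0/10) + 10^(88.5/10) + 10^(85.0/10) = 2.346e+09.
L_total = 10·log₁₀(2.346e+09) = 93.70 dB SPL.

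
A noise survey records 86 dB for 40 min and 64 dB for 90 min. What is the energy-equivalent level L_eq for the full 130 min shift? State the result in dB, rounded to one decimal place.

80.9 dB

The energy average is taken in the linear domain: L_eq = 10·log₁₀[(Σ tᵢ·10^(Lᵢ/10))/T], T = 130 min.
Σ tᵢ·10^(Lᵢ/10) = 40·10^(86/10) + 90·10^(64/10) = 1.615e+10.
L_eq = 10·log₁₀(1.615e+10/130) = 80.94 dB.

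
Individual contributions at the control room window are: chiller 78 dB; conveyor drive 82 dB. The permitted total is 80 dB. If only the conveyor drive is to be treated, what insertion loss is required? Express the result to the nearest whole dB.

6 dB

The untreated sources together contribute 10^(78/10) = 6.310e+07, i.e. 78.00 dB.
The limit corresponds to 10^(80/10) = 1.000e+08; subtracting the fixed part leaves 3.690e+07 for the conveyor drive, i.e. 75.67 dB.
So the conveyor drive must be reduced from 82 to 75.67 dB: IL = 6.33 dB.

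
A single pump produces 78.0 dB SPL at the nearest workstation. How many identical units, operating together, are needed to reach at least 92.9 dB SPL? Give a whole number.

31

N identical sources give L₁ + 10·log₁₀ N, so require 10·log₁₀ N ≥ 92.9 − 78.0 = 14.9 dB.
N ≥ 10^(14.9/10) = 30.903, so N = 31.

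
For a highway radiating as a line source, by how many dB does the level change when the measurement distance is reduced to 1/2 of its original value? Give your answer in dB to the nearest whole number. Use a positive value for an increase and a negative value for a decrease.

+3 dB

Line-source spreading: ΔL = −10·log₁₀(r₂/r₁).
ΔL = −10·log₁₀(0.5) = +3.01 dB.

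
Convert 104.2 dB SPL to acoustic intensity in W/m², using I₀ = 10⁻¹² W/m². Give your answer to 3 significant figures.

I/I₀ = 10^(104.2/10) = 2.63e+10, so I = 2.63e+10 × 10⁻¹² W/m².

0.0263 W/m²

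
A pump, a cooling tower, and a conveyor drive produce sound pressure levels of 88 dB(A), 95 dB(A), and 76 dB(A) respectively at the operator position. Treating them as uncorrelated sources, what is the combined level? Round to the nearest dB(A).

Incoherent sources combine by intensity addition: L_total = 10·log₁₀(Σ 10^(L_i/10)).
Σ 10^(L/10) = 10^(88/10) + 10^(95/10) + 10^(76/10) = 3.833e+09.
L_total = 10·log₁₀(3.833e+09) = 95.84 dB(A).

96 dB(A)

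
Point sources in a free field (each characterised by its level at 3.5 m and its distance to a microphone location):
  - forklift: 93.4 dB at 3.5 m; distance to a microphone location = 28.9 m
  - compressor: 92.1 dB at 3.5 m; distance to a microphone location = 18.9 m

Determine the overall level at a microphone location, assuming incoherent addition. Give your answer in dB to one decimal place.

Apply inverse-square spreading to bring every level to the receiver, then sum 10^(L/10).
forklift: 93.4 − 20·log₁₀(28.9/3.5) = 93.4 − 18.34 = 75.06 dB.
compressor: 92.1 − 20·log₁₀(18.9/3.5) = 92.1 − 14.65 = 77.45 dB.
Σ 10^(L/10) = 8.771e+07 → L_total = 10·log₁₀(8.771e+07) = 79.43 dB.

79.4 dB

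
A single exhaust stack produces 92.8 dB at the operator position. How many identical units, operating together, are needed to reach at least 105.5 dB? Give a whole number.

19

The shortfall is 105.5 − 92.8 = 12.7 dB, and N units add 10·log₁₀ N, so need 10·log₁₀ N ≥ 12.7.
N ≥ 10^(12.7/10) = 18.621, so N = 19.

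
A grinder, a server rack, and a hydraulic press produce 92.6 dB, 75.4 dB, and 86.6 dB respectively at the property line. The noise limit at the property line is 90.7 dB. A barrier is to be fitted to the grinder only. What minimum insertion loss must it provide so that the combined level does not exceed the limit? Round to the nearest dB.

4 dB

Everything except the grinder sums to 10^(75.4/10) + 10^(86.6/10) = 4.918e+08 in linear terms, 86.92 dB.
To meet 90.7 dB overall, the treated grinder may contribute at most 10^(90.7/10) − 4.918e+08 = 6.831e+08, i.e. 88.35 dB.
Required insertion loss = 92.6 − 88.35 = 4.25 dB.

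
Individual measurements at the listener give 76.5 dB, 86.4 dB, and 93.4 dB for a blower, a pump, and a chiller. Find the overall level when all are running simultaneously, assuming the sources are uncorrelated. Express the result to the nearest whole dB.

94 dB

For uncorrelated sources the intensities add, so convert each level to linear form, sum, and take 10·log₁₀ of the total.
Σ 10^(L/10) = 10^(76.5/10) + 10^(86.4/10) + 10^(93.4/10) = 2.669e+09.
L_total = 10·log₁₀(2.669e+09) = 94.26 dB.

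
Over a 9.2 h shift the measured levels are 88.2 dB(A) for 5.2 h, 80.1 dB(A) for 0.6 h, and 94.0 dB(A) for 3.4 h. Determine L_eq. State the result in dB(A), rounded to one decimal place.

The energy average is taken in the linear domain: L_eq = 10·log₁₀[(Σ tᵢ·10^(Lᵢ/10))/T], T = 9.2 h.
Σ tᵢ·10^(Lᵢ/10) = 5.2·10^(88.2/10) + 0.6·10^(80.1/10) + 3.4·10^(94.0/10) = 1.204e+10.
L_eq = 10·log₁₀(1.204e+10/9.2) = 91.17 dB(A).

91.2 dB(A)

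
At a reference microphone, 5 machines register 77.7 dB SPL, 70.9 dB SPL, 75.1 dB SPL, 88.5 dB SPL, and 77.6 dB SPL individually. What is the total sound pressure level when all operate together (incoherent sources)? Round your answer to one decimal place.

For uncorrelated sources the intensities add, so convert each level to linear form, sum, and take 10·log₁₀ of the total.
Σ 10^(L/10) = 10^(77.7/10) + 10^(70.9/10) + 10^(75.1/10) + 10^(88.5/10) + 10^(77.6/10) = 8.690e+08.
L_total = 10·log₁₀(8.690e+08) = 89.39 dB SPL.

89.4 dB SPL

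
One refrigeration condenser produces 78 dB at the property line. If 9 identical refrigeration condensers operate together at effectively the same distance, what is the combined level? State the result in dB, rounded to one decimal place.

87.5 dB

With 9 equal, uncorrelated contributions the intensity is 9× that of one unit, giving a rise of 10·log₁₀ 9.
L_total = 78 + 10·log₁₀(9) = 78 + 9.542 = 87.54 dB.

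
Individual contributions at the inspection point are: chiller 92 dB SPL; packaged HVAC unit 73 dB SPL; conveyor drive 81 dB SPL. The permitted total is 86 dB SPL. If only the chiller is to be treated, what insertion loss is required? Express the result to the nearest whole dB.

8 dB

The untreated sources together contribute 10^(73/10) + 10^(81/10) = 1.458e+08, i.e. 81.64 dB SPL.
The limit corresponds to 10^(86/10) = 3.981e+08; subtracting the fixed part leaves 2.523e+08 for the chiller, i.e. 84.02 dB SPL.
So the chiller must be reduced from 92 to 84.02 dB SPL: IL = 7.98 dB.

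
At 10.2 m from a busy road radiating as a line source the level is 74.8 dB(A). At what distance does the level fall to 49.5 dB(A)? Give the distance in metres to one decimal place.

Line-source spreading drops the level by 10·log₁₀(r₂/r₁); inverting, r₂/r₁ = 10^(ΔL/10).
r₂ = 10.2·10^((74.8−49.5)/10) = 10.2·10^(25.3/10) = 3456.21 m.

3456.2 m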